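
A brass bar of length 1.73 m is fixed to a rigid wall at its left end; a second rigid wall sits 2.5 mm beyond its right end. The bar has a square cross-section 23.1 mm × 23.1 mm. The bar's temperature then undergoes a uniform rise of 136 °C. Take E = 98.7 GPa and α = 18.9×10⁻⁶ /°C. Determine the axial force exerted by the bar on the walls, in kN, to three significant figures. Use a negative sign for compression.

Free thermal expansion αLΔT = 18.9e-6 · 1730 · 136 = 4.447 mm.
The walls engage after the gap closes; constrained expansion = 4.447 − 2.5 = 1.947 mm.
The walls impose strain ε = −(1.947)/1730 = -1.1253e-03; σ = Eε = 98700 · -1.1253e-03 = -111.1 MPa.
Wall reaction R = σ·A = -111.1·533.6 = -59270 N = -59.27 kN.

-59.3 kN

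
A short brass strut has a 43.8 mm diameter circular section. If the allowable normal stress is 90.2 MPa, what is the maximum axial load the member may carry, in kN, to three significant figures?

136 kN

A = 1507 mm².
P_max = σ_allow · A = 90.2 · 1507 = 135900 N = 135.9 kN.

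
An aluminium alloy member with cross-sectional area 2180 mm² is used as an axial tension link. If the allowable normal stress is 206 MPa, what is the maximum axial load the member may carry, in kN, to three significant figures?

P_max = σ_allow · A = 206 · 2180 = 449100 N = 449.1 kN.

449 kN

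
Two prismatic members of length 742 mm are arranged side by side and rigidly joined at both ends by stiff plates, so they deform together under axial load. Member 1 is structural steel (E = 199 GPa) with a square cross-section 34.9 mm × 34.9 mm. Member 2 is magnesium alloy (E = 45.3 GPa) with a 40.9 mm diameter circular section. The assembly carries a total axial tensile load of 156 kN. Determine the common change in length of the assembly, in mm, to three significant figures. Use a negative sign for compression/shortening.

A_1 = 1218 mm².
A_2 = 1314 mm².
Equal strain + equilibrium ⇒ each member carries load in proportion to AE: A₁E₁ = 242400000 N, A₂E₂ = 59520000 N, ΣAE = 301900000 N.
δ = PL/ΣAE = 156000·742/301900000 = 0.3834 mm.

0.383 mm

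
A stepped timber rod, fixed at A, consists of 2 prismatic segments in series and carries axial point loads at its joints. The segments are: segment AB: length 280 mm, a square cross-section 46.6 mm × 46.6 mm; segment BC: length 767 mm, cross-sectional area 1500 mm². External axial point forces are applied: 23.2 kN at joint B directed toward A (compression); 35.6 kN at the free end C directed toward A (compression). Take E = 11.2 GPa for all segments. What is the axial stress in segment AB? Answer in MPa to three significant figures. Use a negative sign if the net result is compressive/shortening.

-27.1 MPa

Internal axial forces (sectioning from the free end, tension +): N_BC = -35.6 kN, N_AB = -58.8 kN.
A_AB = 2172 mm².
σ_AB = N_AB/A_AB = -58800/2172 = -27.08 MPa.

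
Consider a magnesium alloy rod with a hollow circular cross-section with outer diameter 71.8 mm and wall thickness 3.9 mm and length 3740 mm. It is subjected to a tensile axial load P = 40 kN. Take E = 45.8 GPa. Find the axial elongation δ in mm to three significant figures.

A = 831.9 mm².
δ_mech = NL/(AE) = 40000·3740/(831.9·45800) = 3.926 mm.

3.93 mm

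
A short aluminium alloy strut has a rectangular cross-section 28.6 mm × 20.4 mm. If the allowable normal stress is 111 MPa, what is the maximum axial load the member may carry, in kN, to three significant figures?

64.8 kN

A = 583.4 mm².
P_max = σ_allow · A = 111 · 583.4 = 64760 N = 64.76 kN.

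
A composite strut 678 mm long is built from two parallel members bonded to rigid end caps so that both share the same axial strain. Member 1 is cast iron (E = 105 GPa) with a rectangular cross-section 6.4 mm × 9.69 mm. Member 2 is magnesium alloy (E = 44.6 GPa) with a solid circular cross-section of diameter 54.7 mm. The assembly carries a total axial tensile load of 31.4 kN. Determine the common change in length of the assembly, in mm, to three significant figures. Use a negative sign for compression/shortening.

A_1 = 62.02 mm².
A_2 = 2350 mm².
Equal strain + equilibrium ⇒ each member carries load in proportion to AE: A₁E₁ = 6512000 N, A₂E₂ = 104800000 N, ΣAE = 111300000 N.
δ = PL/ΣAE = 31400·678/111300000 = 0.1912 mm.

0.191 mm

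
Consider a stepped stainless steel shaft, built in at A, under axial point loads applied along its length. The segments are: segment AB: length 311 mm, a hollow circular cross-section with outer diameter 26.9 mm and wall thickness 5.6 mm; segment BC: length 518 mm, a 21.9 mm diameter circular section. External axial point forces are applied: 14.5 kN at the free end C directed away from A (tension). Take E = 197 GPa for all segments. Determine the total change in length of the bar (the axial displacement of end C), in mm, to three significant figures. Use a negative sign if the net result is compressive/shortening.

Internal axial forces (sectioning from the free end, tension +): N_BC = 14.5 kN, N_AB = 14.5 kN.
A_AB = 374.7 mm².
A_BC = 376.7 mm².
δ_AB = 14500·311/(374.7·197000) = 0.06109 mm
δ_BC = 14500·518/(376.7·197000) = 0.1012 mm
δ = Σδ_i = 0.1623 mm.

0.162 mm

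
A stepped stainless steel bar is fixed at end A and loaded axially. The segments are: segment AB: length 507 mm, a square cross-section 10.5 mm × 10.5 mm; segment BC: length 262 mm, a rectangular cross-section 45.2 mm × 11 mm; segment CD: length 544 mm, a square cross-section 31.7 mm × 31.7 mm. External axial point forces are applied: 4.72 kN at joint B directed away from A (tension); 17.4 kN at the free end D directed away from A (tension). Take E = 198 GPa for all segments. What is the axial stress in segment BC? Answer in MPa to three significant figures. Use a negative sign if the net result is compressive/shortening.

Internal axial forces (sectioning from the free end, tension +): N_CD = 17.4 kN, N_BC = 17.4 kN, N_AB = 22.12 kN.
A_BC = 497.2 mm².
σ_BC = N_BC/A_BC = 17400/497.2 = 35 MPa.

35.0 MPa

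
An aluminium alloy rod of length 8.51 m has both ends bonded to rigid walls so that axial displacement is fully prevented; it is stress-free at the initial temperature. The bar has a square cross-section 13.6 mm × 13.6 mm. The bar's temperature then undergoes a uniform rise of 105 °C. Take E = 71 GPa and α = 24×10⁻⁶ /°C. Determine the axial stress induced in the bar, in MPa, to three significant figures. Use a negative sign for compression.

-179 MPa

Free thermal expansion αLΔT = 24e-6 · 8510 · 105 = 21.45 mm.
The walls impose strain ε = −(21.45)/8510 = -2.5200e-03; σ = Eε = 71000 · -2.5200e-03 = -178.9 MPa.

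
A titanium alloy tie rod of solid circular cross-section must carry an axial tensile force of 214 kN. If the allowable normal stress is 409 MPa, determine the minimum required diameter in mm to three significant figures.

Required area A ≥ P/σ_allow = 214000/409 = 523.2 mm².
For a solid circular section, d ≥ √(4A/π) = 25.81 mm.

25.8 mm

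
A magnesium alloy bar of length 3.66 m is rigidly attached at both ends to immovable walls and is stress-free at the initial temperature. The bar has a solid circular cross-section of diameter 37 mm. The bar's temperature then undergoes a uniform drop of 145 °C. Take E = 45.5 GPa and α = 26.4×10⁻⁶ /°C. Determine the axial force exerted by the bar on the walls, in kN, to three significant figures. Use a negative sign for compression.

187 kN

Free thermal expansion αLΔT = 26.4e-6 · 3660 · -145 = -14.01 mm.
The walls impose strain ε = −(-14.01)/3660 = 3.8280e-03; σ = Eε = 45500 · 3.8280e-03 = 174.2 MPa.
Wall reaction R = σ·A = 174.2·1075 = 187300 N = 187.3 kN.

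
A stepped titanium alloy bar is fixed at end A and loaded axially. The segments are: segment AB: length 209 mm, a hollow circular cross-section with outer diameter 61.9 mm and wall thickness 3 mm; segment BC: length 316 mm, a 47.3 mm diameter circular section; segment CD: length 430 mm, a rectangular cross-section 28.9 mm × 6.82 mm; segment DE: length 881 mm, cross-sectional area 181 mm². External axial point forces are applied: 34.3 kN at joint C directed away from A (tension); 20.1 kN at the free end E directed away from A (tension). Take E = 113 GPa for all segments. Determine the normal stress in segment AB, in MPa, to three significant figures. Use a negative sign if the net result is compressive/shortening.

Internal axial forces (sectioning from the free end, tension +): N_DE = 20.1 kN, N_CD = 20.1 kN, N_BC = 54.4 kN, N_AB = 54.4 kN.
A_AB = 555.1 mm².
σ_AB = N_AB/A_AB = 54400/555.1 = 98 MPa.

98.0 MPa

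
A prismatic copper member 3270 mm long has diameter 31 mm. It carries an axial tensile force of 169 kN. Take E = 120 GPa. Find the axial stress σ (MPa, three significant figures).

A = 754.8 mm².
σ = N/A = 169000/754.8 = 223.9 MPa.

224 MPa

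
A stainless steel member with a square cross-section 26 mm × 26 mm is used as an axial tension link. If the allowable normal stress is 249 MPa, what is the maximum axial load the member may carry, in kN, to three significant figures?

168 kN

A = 676 mm².
P_max = σ_allow · A = 249 · 676 = 168300 N = 168.3 kN.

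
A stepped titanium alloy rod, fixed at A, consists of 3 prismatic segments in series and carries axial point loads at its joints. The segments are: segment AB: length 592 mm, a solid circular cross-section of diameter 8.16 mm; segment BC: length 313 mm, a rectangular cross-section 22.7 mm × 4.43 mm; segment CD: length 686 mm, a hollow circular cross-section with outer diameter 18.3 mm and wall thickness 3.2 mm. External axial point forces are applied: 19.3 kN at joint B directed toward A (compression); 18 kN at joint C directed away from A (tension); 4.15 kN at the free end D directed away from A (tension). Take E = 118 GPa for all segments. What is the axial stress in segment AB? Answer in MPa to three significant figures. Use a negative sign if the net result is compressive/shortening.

54.5 MPa

Internal axial forces (sectioning from the free end, tension +): N_CD = 4.15 kN, N_BC = 22.15 kN, N_AB = 2.85 kN.
A_AB = 52.3 mm².
σ_AB = N_AB/A_AB = 2850/52.3 = 54.5 MPa.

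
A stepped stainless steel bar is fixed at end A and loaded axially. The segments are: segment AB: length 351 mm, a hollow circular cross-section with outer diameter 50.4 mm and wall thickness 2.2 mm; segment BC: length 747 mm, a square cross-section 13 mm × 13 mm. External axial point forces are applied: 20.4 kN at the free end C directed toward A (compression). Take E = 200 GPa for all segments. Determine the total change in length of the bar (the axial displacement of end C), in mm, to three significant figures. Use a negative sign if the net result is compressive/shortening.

-0.558 mm

Internal axial forces (sectioning from the free end, tension +): N_BC = -20.4 kN, N_AB = -20.4 kN.
A_AB = 333.1 mm².
A_BC = 169 mm².
δ_AB = -20400·351/(333.1·200000) = -0.1075 mm
δ_BC = -20400·747/(169·200000) = -0.4509 mm
δ = Σδ_i = -0.5583 mm.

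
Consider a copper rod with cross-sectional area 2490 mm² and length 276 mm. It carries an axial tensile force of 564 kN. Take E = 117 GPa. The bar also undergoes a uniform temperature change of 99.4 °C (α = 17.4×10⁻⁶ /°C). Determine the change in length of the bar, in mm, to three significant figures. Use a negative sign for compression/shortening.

δ_mech = NL/(AE) = 564000·276/(2490·117000) = 0.5343 mm.
δ_thermal = αLΔT = 17.4e-6·276·99.4 = 0.4774 mm.
δ = δ_mech + δ_thermal = 1.012 mm.

1.01 mm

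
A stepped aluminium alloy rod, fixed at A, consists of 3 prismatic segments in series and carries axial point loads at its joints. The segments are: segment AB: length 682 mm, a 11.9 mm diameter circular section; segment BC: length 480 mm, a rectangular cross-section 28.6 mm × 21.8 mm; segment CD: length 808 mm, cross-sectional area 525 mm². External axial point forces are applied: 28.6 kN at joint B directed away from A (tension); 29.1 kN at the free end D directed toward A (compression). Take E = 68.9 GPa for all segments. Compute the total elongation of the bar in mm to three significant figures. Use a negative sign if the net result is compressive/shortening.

Internal axial forces (sectioning from the free end, tension +): N_CD = -29.1 kN, N_BC = -29.1 kN, N_AB = -0.5 kN.
A_AB = 111.2 mm².
A_BC = 623.5 mm².
δ_AB = -500·682/(111.2·68900) = -0.0445 mm
δ_BC = -29100·480/(623.5·68900) = -0.3252 mm
δ_CD = -29100·808/(525·68900) = -0.65 mm
δ = Σδ_i = -1.02 mm.

-1.02 mm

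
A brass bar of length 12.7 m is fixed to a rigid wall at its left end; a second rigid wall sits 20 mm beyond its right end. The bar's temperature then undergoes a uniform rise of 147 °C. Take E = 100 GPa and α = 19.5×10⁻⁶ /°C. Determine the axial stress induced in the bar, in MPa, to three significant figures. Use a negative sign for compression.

-129 MPa

Free thermal expansion αLΔT = 19.5e-6 · 12700 · 147 = 36.4 mm.
The walls engage after the gap closes; constrained expansion = 36.4 − 20 = 16.4 mm.
The walls impose strain ε = −(16.4)/12700 = -1.2917e-03; σ = Eε = 100000 · -1.2917e-03 = -129.2 MPa.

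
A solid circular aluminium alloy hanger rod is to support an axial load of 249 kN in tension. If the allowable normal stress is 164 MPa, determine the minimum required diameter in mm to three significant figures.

Required area A ≥ P/σ_allow = 249000/164 = 1518 mm².
For a solid circular section, d ≥ √(4A/π) = 43.97 mm.

44.0 mm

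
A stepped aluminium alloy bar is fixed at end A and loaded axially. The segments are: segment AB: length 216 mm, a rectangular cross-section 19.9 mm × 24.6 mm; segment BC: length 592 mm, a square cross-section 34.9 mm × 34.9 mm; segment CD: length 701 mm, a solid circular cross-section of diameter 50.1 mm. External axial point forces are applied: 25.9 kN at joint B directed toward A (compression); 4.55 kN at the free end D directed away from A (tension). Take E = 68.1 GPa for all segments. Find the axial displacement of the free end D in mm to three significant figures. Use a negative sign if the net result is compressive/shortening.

Internal axial forces (sectioning from the free end, tension +): N_CD = 4.55 kN, N_BC = 4.55 kN, N_AB = -21.35 kN.
A_AB = 489.5 mm².
A_BC = 1218 mm².
A_CD = 1971 mm².
δ_AB = -21350·216/(489.5·68100) = -0.1383 mm
δ_BC = 4550·592/(1218·68100) = 0.03247 mm
δ_CD = 4550·701/(1971·68100) = 0.02376 mm
δ = Σδ_i = -0.0821 mm.

-0.0821 mm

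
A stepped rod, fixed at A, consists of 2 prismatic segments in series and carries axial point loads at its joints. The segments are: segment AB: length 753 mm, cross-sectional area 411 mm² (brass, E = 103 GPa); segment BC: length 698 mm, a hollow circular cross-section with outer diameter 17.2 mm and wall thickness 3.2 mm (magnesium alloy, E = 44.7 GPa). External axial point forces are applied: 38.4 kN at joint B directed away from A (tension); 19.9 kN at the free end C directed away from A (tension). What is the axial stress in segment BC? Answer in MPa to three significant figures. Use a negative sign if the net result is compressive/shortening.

141 MPa

Internal axial forces (sectioning from the free end, tension +): N_BC = 19.9 kN, N_AB = 58.3 kN.
A_BC = 140.7 mm².
σ_BC = N_BC/A_BC = 19900/140.7 = 141.4 MPa.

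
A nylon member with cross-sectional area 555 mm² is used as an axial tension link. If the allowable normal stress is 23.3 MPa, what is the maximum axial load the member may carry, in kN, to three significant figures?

P_max = σ_allow · A = 23.3 · 555 = 12930 N = 12.93 kN.

12.9 kN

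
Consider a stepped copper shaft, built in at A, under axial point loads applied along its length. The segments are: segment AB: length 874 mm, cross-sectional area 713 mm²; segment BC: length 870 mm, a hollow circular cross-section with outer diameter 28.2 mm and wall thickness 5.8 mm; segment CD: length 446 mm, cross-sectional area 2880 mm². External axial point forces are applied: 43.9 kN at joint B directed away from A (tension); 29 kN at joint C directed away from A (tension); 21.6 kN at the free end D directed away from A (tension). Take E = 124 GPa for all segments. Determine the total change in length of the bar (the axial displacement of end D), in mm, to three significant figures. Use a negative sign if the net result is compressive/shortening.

Internal axial forces (sectioning from the free end, tension +): N_CD = 21.6 kN, N_BC = 50.6 kN, N_AB = 94.5 kN.
A_BC = 408.2 mm².
δ_AB = 94500·874/(713·124000) = 0.9342 mm
δ_BC = 50600·870/(408.2·124000) = 0.8698 mm
δ_CD = 21600·446/(2880·124000) = 0.02698 mm
δ = Σδ_i = 1.831 mm.

1.83 mm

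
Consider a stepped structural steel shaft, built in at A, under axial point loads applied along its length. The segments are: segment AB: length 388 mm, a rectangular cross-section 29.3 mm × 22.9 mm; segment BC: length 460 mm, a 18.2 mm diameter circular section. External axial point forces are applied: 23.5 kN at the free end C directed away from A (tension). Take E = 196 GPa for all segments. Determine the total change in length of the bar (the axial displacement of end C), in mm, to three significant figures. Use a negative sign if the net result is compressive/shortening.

0.281 mm

Internal axial forces (sectioning from the free end, tension +): N_BC = 23.5 kN, N_AB = 23.5 kN.
A_AB = 671 mm².
A_BC = 260.2 mm².
δ_AB = 23500·388/(671·196000) = 0.06933 mm
δ_BC = 23500·460/(260.2·196000) = 0.212 mm
δ = Σδ_i = 0.2813 mm.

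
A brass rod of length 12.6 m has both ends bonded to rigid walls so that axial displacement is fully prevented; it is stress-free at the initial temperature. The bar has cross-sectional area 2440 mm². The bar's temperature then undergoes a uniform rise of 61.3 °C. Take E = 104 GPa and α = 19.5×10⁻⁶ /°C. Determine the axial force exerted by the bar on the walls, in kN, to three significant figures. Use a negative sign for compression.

-303 kN

Free thermal expansion αLΔT = 19.5e-6 · 12600 · 61.3 = 15.06 mm.
The walls impose strain ε = −(15.06)/12600 = -1.1953e-03; σ = Eε = 104000 · -1.1953e-03 = -124.3 MPa.
Wall reaction R = σ·A = -124.3·2440 = -303300 N = -303.3 kN.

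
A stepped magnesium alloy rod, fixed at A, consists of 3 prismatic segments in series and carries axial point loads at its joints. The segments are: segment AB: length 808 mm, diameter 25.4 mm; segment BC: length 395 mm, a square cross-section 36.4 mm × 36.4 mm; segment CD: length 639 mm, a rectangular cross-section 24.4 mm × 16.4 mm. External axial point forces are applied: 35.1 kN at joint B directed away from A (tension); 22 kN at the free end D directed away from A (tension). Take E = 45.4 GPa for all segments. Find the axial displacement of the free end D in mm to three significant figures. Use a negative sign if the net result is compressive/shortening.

Internal axial forces (sectioning from the free end, tension +): N_CD = 22 kN, N_BC = 22 kN, N_AB = 57.1 kN.
A_AB = 506.7 mm².
A_BC = 1325 mm².
A_CD = 400.2 mm².
δ_AB = 57100·808/(506.7·45400) = 2.006 mm
δ_BC = 22000·395/(1325·45400) = 0.1445 mm
δ_CD = 22000·639/(400.2·45400) = 0.7738 mm
δ = Σδ_i = 2.924 mm.

2.92 mm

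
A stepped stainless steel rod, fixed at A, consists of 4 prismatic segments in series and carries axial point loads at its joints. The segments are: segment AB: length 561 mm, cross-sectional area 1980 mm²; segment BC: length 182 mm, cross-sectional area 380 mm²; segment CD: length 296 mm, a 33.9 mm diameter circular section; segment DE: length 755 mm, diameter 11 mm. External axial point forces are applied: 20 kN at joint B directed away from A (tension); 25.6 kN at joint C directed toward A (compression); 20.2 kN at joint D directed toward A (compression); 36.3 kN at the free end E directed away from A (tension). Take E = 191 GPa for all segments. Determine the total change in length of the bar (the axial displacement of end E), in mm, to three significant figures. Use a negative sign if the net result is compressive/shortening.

1.53 mm

Internal axial forces (sectioning from the free end, tension +): N_DE = 36.3 kN, N_CD = 16.1 kN, N_BC = -9.5 kN, N_AB = 10.5 kN.
A_CD = 902.6 mm².
A_DE = 95.03 mm².
δ_AB = 10500·561/(1980·191000) = 0.01558 mm
δ_BC = -9500·182/(380·191000) = -0.02382 mm
δ_CD = 16100·296/(902.6·191000) = 0.02764 mm
δ_DE = 36300·755/(95.03·191000) = 1.51 mm
δ = Σδ_i = 1.529 mm.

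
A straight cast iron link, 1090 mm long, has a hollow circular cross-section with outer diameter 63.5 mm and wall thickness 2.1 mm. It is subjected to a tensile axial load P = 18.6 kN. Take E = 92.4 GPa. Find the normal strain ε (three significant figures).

4.97e-04

A = 405.1 mm².
σ = N/A = 45.92 MPa; ε = σ/E = 45.92/92400 = 4.969e-04.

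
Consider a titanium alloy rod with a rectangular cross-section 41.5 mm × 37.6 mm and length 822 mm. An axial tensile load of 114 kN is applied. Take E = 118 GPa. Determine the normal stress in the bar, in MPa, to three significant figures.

A = 1560 mm².
σ = N/A = 114000/1560 = 73.06 MPa.

73.1 MPa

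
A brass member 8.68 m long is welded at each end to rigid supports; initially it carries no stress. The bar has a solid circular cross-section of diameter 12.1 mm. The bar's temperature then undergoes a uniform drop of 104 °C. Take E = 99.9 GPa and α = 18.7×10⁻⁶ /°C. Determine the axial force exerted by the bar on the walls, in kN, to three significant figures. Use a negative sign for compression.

Free thermal expansion αLΔT = 18.7e-6 · 8680 · -104 = -16.88 mm.
The walls impose strain ε = −(-16.88)/8680 = 1.9448e-03; σ = Eε = 99900 · 1.9448e-03 = 194.3 MPa.
Wall reaction R = σ·A = 194.3·115 = 22340 N = 22.34 kN.

22.3 kN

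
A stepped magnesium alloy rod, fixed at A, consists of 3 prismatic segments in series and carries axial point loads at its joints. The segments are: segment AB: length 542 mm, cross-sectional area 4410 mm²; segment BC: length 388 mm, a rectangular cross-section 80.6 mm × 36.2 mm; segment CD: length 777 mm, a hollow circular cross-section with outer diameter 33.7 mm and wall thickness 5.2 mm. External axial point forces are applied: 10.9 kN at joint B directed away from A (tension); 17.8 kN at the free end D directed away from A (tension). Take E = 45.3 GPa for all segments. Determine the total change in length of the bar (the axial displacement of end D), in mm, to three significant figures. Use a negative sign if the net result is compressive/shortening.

Internal axial forces (sectioning from the free end, tension +): N_CD = 17.8 kN, N_BC = 17.8 kN, N_AB = 28.7 kN.
A_BC = 2918 mm².
A_CD = 465.6 mm².
δ_AB = 28700·542/(4410·45300) = 0.07787 mm
δ_BC = 17800·388/(2918·45300) = 0.05225 mm
δ_CD = 17800·777/(465.6·45300) = 0.6558 mm
δ = Σδ_i = 0.7859 mm.

0.786 mm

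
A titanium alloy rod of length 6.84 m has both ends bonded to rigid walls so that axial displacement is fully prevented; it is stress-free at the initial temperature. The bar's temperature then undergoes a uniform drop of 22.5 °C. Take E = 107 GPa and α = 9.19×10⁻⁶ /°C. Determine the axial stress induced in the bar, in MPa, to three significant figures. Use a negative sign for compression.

Free thermal expansion αLΔT = 9.19e-6 · 6840 · -22.5 = -1.414 mm.
The walls impose strain ε = −(-1.414)/6840 = 2.0677e-04; σ = Eε = 107000 · 2.0677e-04 = 22.12 MPa.

22.1 MPa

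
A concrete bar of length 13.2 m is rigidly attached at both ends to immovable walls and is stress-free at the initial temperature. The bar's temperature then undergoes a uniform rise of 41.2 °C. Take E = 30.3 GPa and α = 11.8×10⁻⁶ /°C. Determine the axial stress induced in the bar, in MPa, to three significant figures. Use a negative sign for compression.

-14.7 MPa

Free thermal expansion αLΔT = 11.8e-6 · 13200 · 41.2 = 6.417 mm.
The walls impose strain ε = −(6.417)/13200 = -4.8616e-04; σ = Eε = 30300 · -4.8616e-04 = -14.73 MPa.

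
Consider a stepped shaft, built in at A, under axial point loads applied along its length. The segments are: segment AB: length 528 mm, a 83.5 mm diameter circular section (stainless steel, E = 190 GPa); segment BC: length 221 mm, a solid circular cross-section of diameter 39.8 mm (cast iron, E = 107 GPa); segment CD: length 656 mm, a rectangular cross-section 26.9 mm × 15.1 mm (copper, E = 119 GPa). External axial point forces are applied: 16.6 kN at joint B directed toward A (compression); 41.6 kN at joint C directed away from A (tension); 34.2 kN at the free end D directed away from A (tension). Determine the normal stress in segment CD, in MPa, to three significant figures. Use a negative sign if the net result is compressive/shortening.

Internal axial forces (sectioning from the free end, tension +): N_CD = 34.2 kN, N_BC = 75.8 kN, N_AB = 59.2 kN.
A_CD = 406.2 mm².
σ_CD = N_CD/A_CD = 34200/406.2 = 84.2 MPa.

84.2 MPa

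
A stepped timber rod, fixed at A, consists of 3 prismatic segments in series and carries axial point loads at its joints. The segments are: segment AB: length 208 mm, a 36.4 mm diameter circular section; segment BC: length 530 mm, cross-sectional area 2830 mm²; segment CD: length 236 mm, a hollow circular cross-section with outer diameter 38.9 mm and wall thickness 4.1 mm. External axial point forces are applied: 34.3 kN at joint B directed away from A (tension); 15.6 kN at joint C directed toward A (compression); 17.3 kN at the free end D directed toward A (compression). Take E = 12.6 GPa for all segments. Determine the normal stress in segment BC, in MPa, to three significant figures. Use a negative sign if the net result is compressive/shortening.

-11.6 MPa

Internal axial forces (sectioning from the free end, tension +): N_CD = -17.3 kN, N_BC = -32.9 kN, N_AB = 1.4 kN.
σ_BC = N_BC/A_BC = -32900/2830 = -11.63 MPa.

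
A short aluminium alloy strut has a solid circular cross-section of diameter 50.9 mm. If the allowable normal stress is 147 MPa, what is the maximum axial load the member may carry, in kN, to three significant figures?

299 kN

A = 2035 mm².
P_max = σ_allow · A = 147 · 2035 = 299100 N = 299.1 kN.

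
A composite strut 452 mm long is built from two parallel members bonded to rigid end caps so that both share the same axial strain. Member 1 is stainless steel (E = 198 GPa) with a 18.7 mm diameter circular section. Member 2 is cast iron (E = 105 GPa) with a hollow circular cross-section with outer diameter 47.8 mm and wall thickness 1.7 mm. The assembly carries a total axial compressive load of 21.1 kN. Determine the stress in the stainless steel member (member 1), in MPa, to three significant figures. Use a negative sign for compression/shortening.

-52.1 MPa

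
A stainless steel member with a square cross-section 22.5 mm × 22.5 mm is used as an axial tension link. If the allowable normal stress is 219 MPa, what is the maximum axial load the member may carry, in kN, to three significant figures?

111 kN

A = 506.2 mm².
P_max = σ_allow · A = 219 · 506.2 = 110900 N = 110.9 kN.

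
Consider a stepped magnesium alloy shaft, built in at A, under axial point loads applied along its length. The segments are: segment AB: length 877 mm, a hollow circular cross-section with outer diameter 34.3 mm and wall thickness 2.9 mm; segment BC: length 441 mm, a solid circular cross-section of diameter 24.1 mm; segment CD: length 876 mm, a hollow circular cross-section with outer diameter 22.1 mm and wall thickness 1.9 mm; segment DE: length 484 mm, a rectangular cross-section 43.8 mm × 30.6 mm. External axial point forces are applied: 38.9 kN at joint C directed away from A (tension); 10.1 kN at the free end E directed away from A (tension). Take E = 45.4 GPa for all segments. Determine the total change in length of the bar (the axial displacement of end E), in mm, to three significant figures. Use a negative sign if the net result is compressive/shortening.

6.05 mm

Internal axial forces (sectioning from the free end, tension +): N_DE = 10.1 kN, N_CD = 10.1 kN, N_BC = 49 kN, N_AB = 49 kN.
A_AB = 286.1 mm².
A_BC = 456.2 mm².
A_CD = 120.6 mm².
A_DE = 1340 mm².
δ_AB = 49000·877/(286.1·45400) = 3.309 mm
δ_BC = 49000·441/(456.2·45400) = 1.043 mm
δ_CD = 10100·876/(120.6·45400) = 1.616 mm
δ_DE = 10100·484/(1340·45400) = 0.08034 mm
δ = Σδ_i = 6.049 mm.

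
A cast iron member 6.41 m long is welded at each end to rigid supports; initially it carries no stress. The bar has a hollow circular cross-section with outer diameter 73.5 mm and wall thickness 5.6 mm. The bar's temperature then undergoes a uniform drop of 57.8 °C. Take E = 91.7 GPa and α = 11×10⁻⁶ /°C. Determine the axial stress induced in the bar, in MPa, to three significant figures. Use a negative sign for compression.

Free thermal expansion αLΔT = 11e-6 · 6410 · -57.8 = -4.075 mm.
The walls impose strain ε = −(-4.075)/6410 = 6.3580e-04; σ = Eε = 91700 · 6.3580e-04 = 58.3 MPa.

58.3 MPa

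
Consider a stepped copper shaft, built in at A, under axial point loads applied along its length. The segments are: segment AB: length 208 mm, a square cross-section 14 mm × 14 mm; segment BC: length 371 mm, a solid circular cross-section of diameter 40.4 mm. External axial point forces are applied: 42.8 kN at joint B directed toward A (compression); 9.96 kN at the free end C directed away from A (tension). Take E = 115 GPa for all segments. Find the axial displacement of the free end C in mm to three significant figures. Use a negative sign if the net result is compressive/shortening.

-0.278 mm

Internal axial forces (sectioning from the free end, tension +): N_BC = 9.96 kN, N_AB = -32.84 kN.
A_AB = 196 mm².
A_BC = 1282 mm².
δ_AB = -32840·208/(196·115000) = -0.303 mm
δ_BC = 9960·371/(1282·115000) = 0.02507 mm
δ = Σδ_i = -0.278 mm.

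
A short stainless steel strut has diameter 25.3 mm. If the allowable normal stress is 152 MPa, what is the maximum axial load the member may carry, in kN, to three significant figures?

76.4 kN

A = 502.7 mm².
P_max = σ_allow · A = 152 · 502.7 = 76410 N = 76.41 kN.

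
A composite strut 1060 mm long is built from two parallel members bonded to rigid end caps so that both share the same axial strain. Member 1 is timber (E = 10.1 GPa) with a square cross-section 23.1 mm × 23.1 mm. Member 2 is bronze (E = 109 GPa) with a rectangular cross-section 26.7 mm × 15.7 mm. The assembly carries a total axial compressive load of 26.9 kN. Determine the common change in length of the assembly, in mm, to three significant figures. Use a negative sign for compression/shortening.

A_1 = 533.6 mm².
A_2 = 419.2 mm².
Equal strain + equilibrium ⇒ each member carries load in proportion to AE: A₁E₁ = 5389000 N, A₂E₂ = 45690000 N, ΣAE = 51080000 N.
δ = PL/ΣAE = -26900·1060/51080000 = -0.5582 mm.

-0.558 mm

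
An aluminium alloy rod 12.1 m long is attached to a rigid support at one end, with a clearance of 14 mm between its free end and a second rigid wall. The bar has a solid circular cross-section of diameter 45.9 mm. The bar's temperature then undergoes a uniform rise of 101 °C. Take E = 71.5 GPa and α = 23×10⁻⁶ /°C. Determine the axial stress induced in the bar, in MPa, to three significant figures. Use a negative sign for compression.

Free thermal expansion αLΔT = 23e-6 · 12100 · 101 = 28.11 mm.
The walls engage after the gap closes; constrained expansion = 28.11 − 14 = 14.11 mm.
The walls impose strain ε = −(14.11)/12100 = -1.1660e-03; σ = Eε = 71500 · -1.1660e-03 = -83.37 MPa.

-83.4 MPa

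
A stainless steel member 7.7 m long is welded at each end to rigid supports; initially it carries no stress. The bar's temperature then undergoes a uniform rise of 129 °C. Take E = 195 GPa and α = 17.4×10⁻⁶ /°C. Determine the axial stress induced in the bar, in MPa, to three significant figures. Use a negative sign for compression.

Free thermal expansion αLΔT = 17.4e-6 · 7700 · 129 = 17.28 mm.
The walls impose strain ε = −(17.28)/7700 = -2.2446e-03; σ = Eε = 195000 · -2.2446e-03 = -437.7 MPa.

-438 MPa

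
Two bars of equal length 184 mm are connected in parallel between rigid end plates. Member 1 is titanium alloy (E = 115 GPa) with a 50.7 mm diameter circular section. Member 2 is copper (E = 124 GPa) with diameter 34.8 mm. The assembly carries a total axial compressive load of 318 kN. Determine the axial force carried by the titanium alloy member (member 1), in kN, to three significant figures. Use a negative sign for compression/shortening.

-211 kN

A_1 = 2019 mm².
A_2 = 951.1 mm².
Equal strain + equilibrium ⇒ each member carries load in proportion to AE: A₁E₁ = 232200000 N, A₂E₂ = 117900000 N, ΣAE = 350100000 N.
F₁ = P·A₁E₁/ΣAE = -318000·232200000/350100000 = -210900 N.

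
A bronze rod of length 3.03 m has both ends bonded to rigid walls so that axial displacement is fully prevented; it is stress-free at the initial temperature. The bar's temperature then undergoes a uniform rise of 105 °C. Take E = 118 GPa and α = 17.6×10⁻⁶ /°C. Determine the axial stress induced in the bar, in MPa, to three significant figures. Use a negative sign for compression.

Free thermal expansion αLΔT = 17.6e-6 · 3030 · 105 = 5.599 mm.
The walls impose strain ε = −(5.599)/3030 = -1.8480e-03; σ = Eε = 118000 · -1.8480e-03 = -218.1 MPa.

-218 MPa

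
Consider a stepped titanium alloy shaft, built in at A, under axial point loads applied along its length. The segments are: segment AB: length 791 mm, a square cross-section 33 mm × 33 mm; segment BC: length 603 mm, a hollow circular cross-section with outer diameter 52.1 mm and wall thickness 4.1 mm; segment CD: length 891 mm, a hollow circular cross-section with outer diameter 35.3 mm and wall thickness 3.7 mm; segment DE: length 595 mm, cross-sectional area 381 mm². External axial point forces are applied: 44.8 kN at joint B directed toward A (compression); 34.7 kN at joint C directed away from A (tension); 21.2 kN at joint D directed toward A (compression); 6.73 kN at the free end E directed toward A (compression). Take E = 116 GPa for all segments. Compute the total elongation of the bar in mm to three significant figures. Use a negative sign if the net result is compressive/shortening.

Internal axial forces (sectioning from the free end, tension +): N_DE = -6.73 kN, N_CD = -27.93 kN, N_BC = 6.77 kN, N_AB = -38.03 kN.
A_AB = 1089 mm².
A_BC = 618.3 mm².
A_CD = 367.3 mm².
δ_AB = -38030·791/(1089·116000) = -0.2381 mm
δ_BC = 6770·603/(618.3·116000) = 0.05692 mm
δ_CD = -27930·891/(367.3·116000) = -0.5841 mm
δ_DE = -6730·595/(381·116000) = -0.0906 mm
δ = Σδ_i = -0.8559 mm.

-0.856 mm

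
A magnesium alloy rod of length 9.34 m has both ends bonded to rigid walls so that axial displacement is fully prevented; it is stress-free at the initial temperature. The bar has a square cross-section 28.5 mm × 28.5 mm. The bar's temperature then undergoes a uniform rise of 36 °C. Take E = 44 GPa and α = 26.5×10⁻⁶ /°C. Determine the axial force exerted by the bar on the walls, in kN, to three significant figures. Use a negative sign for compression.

-34.1 kN

Free thermal expansion αLΔT = 26.5e-6 · 9340 · 36 = 8.91 mm.
The walls impose strain ε = −(8.91)/9340 = -9.5400e-04; σ = Eε = 44000 · -9.5400e-04 = -41.98 MPa.
Wall reaction R = σ·A = -41.98·812.2 = -34100 N = -34.1 kN.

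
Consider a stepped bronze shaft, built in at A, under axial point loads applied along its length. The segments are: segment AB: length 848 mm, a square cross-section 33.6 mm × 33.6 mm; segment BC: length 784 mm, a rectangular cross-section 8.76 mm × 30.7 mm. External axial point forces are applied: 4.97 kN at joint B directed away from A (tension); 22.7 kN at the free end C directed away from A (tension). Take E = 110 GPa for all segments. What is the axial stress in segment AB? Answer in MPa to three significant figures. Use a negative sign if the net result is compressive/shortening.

24.5 MPa

Internal axial forces (sectioning from the free end, tension +): N_BC = 22.7 kN, N_AB = 27.67 kN.
A_AB = 1129 mm².
σ_AB = N_AB/A_AB = 27670/1129 = 24.51 MPa.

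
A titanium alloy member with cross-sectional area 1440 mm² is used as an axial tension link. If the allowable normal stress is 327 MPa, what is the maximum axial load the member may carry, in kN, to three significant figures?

P_max = σ_allow · A = 327 · 1440 = 470900 N = 470.9 kN.

471 kN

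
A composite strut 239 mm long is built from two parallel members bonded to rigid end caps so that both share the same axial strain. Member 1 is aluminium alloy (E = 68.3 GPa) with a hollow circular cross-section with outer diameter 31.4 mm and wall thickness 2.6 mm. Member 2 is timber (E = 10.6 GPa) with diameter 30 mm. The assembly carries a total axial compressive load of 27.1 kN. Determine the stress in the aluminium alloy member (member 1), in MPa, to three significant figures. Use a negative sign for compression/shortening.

-78.6 MPa

A_1 = 235.2 mm².
A_2 = 706.9 mm².
Equal strain + equilibrium ⇒ each member carries load in proportion to AE: A₁E₁ = 16070000 N, A₂E₂ = 7493000 N, ΣAE = 23560000 N.
σ₁ = P·E₁/ΣAE = -27100·68300/23560000 = -78.56 MPa.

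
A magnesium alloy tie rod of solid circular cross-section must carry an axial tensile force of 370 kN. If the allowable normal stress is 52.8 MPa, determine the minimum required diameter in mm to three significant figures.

94.5 mm

Required area A ≥ P/σ_allow = 370000/52.8 = 7008 mm².
For a solid circular section, d ≥ √(4A/π) = 94.46 mm.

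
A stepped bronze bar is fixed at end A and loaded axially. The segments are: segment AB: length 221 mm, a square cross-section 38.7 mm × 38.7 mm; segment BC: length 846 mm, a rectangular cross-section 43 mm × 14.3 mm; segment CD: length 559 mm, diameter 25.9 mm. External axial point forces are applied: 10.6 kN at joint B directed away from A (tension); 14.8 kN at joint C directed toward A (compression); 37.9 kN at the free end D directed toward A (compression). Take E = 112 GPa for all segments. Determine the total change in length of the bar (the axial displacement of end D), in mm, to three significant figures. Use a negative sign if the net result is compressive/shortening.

Internal axial forces (sectioning from the free end, tension +): N_CD = -37.9 kN, N_BC = -52.7 kN, N_AB = -42.1 kN.
A_AB = 1498 mm².
A_BC = 614.9 mm².
A_CD = 526.9 mm².
δ_AB = -42100·221/(1498·112000) = -0.05547 mm
δ_BC = -52700·846/(614.9·112000) = -0.6474 mm
δ_CD = -37900·559/(526.9·112000) = -0.359 mm
δ = Σδ_i = -1.062 mm.

-1.06 mm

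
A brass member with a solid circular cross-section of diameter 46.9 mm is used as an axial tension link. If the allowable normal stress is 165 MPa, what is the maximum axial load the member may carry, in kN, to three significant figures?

A = 1728 mm².
P_max = σ_allow · A = 165 · 1728 = 285000 N = 285 kN.

285 kN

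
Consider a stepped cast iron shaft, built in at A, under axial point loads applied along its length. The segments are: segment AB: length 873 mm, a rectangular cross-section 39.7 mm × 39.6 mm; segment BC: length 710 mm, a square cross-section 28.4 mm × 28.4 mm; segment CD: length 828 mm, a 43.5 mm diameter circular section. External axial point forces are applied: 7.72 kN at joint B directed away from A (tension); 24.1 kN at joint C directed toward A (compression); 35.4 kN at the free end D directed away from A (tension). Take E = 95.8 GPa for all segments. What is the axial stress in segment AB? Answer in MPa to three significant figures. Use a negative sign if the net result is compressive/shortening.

12.1 MPa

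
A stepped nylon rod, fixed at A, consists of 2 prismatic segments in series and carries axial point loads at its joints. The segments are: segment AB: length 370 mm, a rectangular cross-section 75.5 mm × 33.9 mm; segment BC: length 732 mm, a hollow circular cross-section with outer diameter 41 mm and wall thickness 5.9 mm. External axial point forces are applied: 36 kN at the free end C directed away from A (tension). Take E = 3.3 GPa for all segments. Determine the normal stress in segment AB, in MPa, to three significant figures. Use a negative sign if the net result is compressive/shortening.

Internal axial forces (sectioning from the free end, tension +): N_BC = 36 kN, N_AB = 36 kN.
A_AB = 2559 mm².
σ_AB = N_AB/A_AB = 36000/2559 = 14.07 MPa.

14.1 MPa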